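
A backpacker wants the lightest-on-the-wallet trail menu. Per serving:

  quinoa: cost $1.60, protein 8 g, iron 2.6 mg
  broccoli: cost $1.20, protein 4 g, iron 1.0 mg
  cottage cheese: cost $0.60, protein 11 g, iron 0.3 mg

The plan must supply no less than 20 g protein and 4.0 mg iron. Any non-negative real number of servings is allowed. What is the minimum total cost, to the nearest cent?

A basic optimal solution has at most two foods positive. Try each food alone and each pair with both targets met exactly.
quinoa only: max(20/8, 4.0/2.6) = 2.5 servings → $4.00.
broccoli only: max(20/4, 4.0/1.0) = 5 servings → $6.00.
cottage cheese only: max(20/11, 4.0/0.3) = 13.33 servings → $8.00.
quinoa + broccoli: intersection lies outside the first quadrant.
quinoa + cottage cheese with both tight: 1.45 servings and 0.7634 servings → $2.78.
broccoli + cottage cheese with both tight: 3.878 servings and 0.4082 servings → $4.90.
The minimum over all feasible corners is $2.78.

$2.78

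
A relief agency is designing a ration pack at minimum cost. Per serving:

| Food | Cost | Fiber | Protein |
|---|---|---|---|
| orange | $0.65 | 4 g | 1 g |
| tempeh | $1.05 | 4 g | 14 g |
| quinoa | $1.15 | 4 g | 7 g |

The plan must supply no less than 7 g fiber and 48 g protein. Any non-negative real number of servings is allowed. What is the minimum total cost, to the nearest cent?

$3.60

Two binding constraints pin down two serving amounts, so the optimal mix uses at most two foods. The candidates are each food alone (scaled to the tighter of fiber/protein) and each pair with both constraints tight.
orange only: max(7/4, 48/1) = 48 servings → $31.20.
tempeh only: max(7/4, 48/14) = 3.429 servings → $3.60.
quinoa only: max(7/4, 48/7) = 6.857 servings → $7.89.
orange + tempeh with both targets exact would need a negative amount; discard.
orange + quinoa: the both-tight solution has a negative serving — not a feasible corner.
tempeh + quinoa with both targets exact would need a negative amount; discard.
The minimum over all feasible corners is $3.60.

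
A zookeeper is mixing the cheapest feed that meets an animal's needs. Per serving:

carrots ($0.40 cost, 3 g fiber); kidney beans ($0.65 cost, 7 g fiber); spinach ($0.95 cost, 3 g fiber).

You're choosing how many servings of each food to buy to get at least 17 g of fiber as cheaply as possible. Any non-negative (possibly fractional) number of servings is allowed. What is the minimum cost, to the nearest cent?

$1.58

Cost per g of fiber: kidney beans $0.0929, carrots $0.1333, spinach $0.3167.
With no serving limits, use only kidney beans: 17 g / 7 g = 2.429 servings × $0.65 = $1.58.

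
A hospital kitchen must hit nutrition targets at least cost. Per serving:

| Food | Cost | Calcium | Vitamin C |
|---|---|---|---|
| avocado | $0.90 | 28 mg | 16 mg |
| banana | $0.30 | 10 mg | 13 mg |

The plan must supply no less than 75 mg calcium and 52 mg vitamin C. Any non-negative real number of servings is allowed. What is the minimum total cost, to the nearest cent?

$2.25

At the optimum either one food covers both requirements or two foods hit both targets exactly; no other combination can be cheaper.
avocado only: max(75/28, 52/16) = 3.25 servings → $2.92.
banana only: max(75/10, 52/13) = 7.5 servings → $2.25.
avocado + banana with both tight: 2.23 servings and 1.255 servings → $2.38.
The minimum over all feasible corners is $2.25.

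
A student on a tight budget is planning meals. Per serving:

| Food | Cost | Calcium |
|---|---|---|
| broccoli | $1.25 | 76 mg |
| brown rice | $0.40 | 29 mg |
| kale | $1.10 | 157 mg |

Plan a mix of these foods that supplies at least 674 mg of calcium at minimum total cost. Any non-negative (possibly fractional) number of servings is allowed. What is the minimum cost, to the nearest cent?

Cost per mg of calcium: kale $0.0070, brown rice $0.0138, broccoli $0.0164.
With no serving limits, use only kale: 674 mg / 157 mg = 4.293 servings × $1.10 = $4.72.

$4.72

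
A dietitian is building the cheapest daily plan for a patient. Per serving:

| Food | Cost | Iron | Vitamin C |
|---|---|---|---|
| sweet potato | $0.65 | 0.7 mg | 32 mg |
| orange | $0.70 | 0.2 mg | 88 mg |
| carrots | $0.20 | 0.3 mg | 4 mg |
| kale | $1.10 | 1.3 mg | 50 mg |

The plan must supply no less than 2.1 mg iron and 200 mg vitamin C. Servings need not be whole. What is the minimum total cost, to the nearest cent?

$2.54

This is a tiny linear program; its minimum lies at a vertex of the feasible set. List the vertices and price them.
sweet potato only: max(2.1/0.7, 200/32) = 6.25 servings → $4.06.
orange only: max(2.1/0.2, 200/88) = 10.5 servings → $7.35.
carrots only: max(2.1/0.3, 200/4) = 50 servings → $10.00.
kale only: max(2.1/1.3, 200/50) = 4 servings → $4.40.
sweet potato + orange with both tight: 2.623 servings and 1.319 servings → $2.63.
sweet potato + carrots: intersection lies outside the first quadrant.
sweet potato + kale with both targets exact would need a negative amount; discard.
orange + carrots with both tight: 2.016 servings and 5.656 servings → $2.54.
orange + kale with both tight: 1.485 servings and 1.387 servings → $2.56.
carrots + kale: the both-tight solution has a negative serving — not a feasible corner.
Cheapest feasible corner: $2.54.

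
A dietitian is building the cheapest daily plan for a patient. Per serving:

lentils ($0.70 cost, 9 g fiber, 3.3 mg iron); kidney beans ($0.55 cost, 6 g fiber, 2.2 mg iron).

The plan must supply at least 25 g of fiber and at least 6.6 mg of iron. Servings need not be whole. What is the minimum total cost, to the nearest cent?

Two binding constraints pin down two serving amounts, so the optimal mix uses at most two foods. The candidates are each food alone (scaled to the tighter of fiber/iron) and each pair with both constraints tight.
lentils only: max(25/9, 6.6/3.3) = 2.778 servings → $1.94.
kidney beans only: max(25/6, 6.6/2.2) = 4.167 servings → $2.29.
lentils + kidney beans (both tight): parallel constraints — no distinct corner.
The minimum over all feasible corners is $1.94.

$1.94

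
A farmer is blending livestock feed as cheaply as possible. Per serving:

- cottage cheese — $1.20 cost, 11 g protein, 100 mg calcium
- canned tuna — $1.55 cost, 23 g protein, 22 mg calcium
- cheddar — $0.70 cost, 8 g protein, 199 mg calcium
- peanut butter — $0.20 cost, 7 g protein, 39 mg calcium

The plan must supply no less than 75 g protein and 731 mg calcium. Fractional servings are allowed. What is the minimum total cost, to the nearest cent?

Check every corner: each single food scaled to meet both minima, and each pair solved so both constraints bind.
cottage cheese only: max(75/11, 731/100) = 7.31 servings → $8.77.
canned tuna only: max(75/23, 731/22) = 33.23 servings → $51.50.
cheddar only: max(75/8, 731/199) = 9.375 servings → $6.56.
peanut butter only: max(75/7, 731/39) = 18.74 servings → $3.75.
cottage cheese + canned tuna with both targets exact would need a negative amount; discard.
cottage cheese + cheddar with both tight: 6.535 servings and 0.3895 servings → $8.11.
cottage cheese + peanut butter: the both-tight solution has a negative serving — not a feasible corner.
canned tuna + cheddar with both tight: 2.062 servings and 3.445 servings → $5.61.
canned tuna + peanut butter: intersection lies outside the first quadrant.
cheddar + peanut butter with both tight: 2.028 servings and 8.397 servings → $3.10.
The minimum over all feasible corners is $3.10.

$3.10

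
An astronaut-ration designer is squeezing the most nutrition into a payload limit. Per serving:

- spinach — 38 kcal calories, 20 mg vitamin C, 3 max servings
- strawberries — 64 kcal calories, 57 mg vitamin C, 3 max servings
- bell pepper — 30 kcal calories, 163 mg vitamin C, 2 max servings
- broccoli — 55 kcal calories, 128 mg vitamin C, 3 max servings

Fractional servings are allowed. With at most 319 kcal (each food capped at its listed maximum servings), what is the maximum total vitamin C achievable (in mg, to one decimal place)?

793.7 mg

Vitamin C per kcal: bell pepper 5.433, broccoli 2.327, strawberries 0.8906, spinach 0.5263.
Take 2 servings of bell pepper: uses 60 kcal, +326.0 mg vitamin C (running total 326.0 mg).
Take 3 servings of broccoli: uses 165 kcal, +384.0 mg vitamin C (running total 710.0 mg).
Take 1.469 servings of strawberries: uses 94 kcal, +83.7 mg vitamin C (running total 793.7 mg).
Greedy by best ratio exhausts the calories allowance optimally: 793.7 mg.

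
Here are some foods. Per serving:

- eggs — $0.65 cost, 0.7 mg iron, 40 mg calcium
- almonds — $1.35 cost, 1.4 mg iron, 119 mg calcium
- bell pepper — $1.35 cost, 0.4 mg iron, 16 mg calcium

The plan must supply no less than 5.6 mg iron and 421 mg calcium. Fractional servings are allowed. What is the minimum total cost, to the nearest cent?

$5.33

This is a tiny linear program; its minimum lies at a vertex of the feasible set. List the vertices and price them.
eggs only: max(5.6/0.7, 421/40) = 10.53 servings → $6.84.
almonds only: max(5.6/1.4, 421/119) = 4 servings → $5.40.
bell pepper only: max(5.6/0.4, 421/16) = 26.31 servings → $35.52.
eggs + almonds with both tight: 2.821 servings and 2.59 servings → $5.33.
eggs + bell pepper: the both-tight solution has a negative serving — not a feasible corner.
almonds + bell pepper with both tight: 3.127 servings and 3.056 servings → $8.35.
Cheapest feasible corner: $5.33.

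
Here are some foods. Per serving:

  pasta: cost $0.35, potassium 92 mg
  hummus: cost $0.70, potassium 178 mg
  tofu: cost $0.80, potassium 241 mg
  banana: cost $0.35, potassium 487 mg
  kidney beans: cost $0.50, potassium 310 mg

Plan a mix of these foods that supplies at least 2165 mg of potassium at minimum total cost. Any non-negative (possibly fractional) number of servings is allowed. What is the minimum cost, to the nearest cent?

$1.56

Cost per mg of potassium: banana $0.0007, kidney beans $0.0016, tofu $0.0033, pasta $0.0038, hummus $0.0039.
With no serving limits, use only banana: 2165 mg / 487 mg = 4.446 servings × $0.35 = $1.56.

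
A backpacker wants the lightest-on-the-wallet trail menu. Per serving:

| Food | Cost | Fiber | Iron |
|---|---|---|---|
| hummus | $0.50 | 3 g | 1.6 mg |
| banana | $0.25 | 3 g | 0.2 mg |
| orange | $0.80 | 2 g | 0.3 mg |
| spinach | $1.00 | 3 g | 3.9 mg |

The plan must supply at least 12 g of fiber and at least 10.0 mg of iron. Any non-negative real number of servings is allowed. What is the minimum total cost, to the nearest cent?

$2.78

hummus only: max(12/3, 10.0/1.6) = 6.25 servings → $3.12.
banana only: max(12/3, 10.0/0.2) = 50 servings → $12.50.
orange only: max(12/2, 10.0/0.3) = 33.33 servings → $26.67.
spinach only: max(12/3, 10.0/3.9) = 4 servings → $4.00.
hummus + banana: the both-tight solution has a negative serving — not a feasible corner.
hummus + orange: intersection lies outside the first quadrant.
hummus + spinach with both tight: 2.435 servings and 1.565 servings → $2.78.
banana + orange: the both-tight solution has a negative serving — not a feasible corner.
banana + spinach with both tight: 1.514 servings and 2.486 servings → $2.86.
orange + spinach with both tight: 2.435 servings and 2.377 servings → $4.32.
So the least-cost plan costs $2.78.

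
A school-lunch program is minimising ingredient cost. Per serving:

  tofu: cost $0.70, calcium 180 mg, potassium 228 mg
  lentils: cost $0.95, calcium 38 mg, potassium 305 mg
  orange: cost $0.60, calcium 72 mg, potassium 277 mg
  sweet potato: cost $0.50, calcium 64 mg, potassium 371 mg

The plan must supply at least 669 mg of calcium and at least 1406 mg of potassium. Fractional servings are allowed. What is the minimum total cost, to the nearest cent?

$3.09

tofu only: max(669/180, 1406/228) = 6.167 servings → $4.32.
lentils only: max(669/38, 1406/305) = 17.61 servings → $16.73.
orange only: max(669/72, 1406/277) = 9.292 servings → $5.58.
sweet potato only: max(669/64, 1406/371) = 10.45 servings → $5.23.
tofu + lentils with both tight: 3.258 servings and 2.175 servings → $4.35.
tofu + orange with both tight: 2.514 servings and 3.006 servings → $3.56.
tofu + sweet potato with both tight: 3.032 servings and 1.927 servings → $3.09.
lentils + orange: intersection lies outside the first quadrant.
lentils + sweet potato: the both-tight solution has a negative serving — not a feasible corner.
orange + sweet potato: intersection lies outside the first quadrant.
The minimum over all feasible corners is $3.09.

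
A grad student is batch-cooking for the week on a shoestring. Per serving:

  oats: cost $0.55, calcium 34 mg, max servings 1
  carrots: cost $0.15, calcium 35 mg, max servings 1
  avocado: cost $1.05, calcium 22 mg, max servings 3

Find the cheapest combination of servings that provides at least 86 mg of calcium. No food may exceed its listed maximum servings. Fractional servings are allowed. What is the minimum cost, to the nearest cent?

Cost per mg of calcium: carrots $0.0043, oats $0.0162, avocado $0.0477.
Take 1 serving of carrots: +35.0 mg calcium for $0.15 (total $0.15, still need 51.0 mg).
Take 1 serving of oats: +34.0 mg calcium for $0.55 (total $0.70, still need 17.0 mg).
Take 0.7727 servings of avocado: +17.0 mg calcium for $0.81 (total $1.51, still need 0.0 mg).
Greedy by cheapest-per-mg is optimal for a single linear constraint, so the minimum cost is $1.51.

$1.51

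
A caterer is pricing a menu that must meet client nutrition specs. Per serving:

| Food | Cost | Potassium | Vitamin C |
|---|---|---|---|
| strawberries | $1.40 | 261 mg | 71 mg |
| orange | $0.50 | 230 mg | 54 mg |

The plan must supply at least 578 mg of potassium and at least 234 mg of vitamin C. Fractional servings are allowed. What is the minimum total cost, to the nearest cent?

With two linear requirements the optimum uses one or two foods; enumerate the corners.
strawberries only: max(578/261, 234/71) = 3.296 servings → $4.61.
orange only: max(578/230, 234/54) = 4.333 servings → $2.17.
strawberries + orange: intersection lies outside the first quadrant.
So the least-cost plan costs $2.17.

$2.17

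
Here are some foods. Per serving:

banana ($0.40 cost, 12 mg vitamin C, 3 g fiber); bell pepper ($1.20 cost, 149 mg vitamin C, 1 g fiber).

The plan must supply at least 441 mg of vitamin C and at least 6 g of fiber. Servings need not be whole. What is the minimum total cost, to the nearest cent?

$3.87

For a min-cost LP with two ≥-constraints, a basic feasible solution has at most two positive variables.
banana only: max(441/12, 6/3) = 36.75 servings → $14.70.
bell pepper only: max(441/149, 6/1) = 6 servings → $7.20.
banana + bell pepper with both tight: 1.041 servings and 2.876 servings → $3.87.
So the least-cost plan costs $3.87.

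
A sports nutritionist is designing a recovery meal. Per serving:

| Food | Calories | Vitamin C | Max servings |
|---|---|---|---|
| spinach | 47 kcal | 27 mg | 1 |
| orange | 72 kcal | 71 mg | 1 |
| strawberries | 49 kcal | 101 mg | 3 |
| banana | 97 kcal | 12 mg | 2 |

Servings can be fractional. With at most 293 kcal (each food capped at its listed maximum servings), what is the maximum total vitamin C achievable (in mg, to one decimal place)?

404.3 mg

Vitamin C per kcal: strawberries 2.061, orange 0.9861, spinach 0.5745, banana 0.1237.
Take 3 servings of strawberries: uses 147 kcal, +303.0 mg vitamin C (running total 303.0 mg).
Take 1 serving of orange: uses 72 kcal, +71.0 mg vitamin C (running total 374.0 mg).
Take 1 serving of spinach: uses 47 kcal, +27.0 mg vitamin C (running total 401.0 mg).
Take 0.2784 servings of banana: uses 27 kcal, +3.3 mg vitamin C (running total 404.3 mg).
Greedy by best ratio exhausts the calories allowance optimally: 404.3 mg.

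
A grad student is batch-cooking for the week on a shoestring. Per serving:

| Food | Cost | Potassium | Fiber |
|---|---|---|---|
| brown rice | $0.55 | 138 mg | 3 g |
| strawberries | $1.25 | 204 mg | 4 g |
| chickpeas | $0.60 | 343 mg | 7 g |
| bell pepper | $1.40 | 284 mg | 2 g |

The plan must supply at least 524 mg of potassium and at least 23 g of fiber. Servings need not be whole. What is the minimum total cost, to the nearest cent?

$1.97

Minimising a linear cost over {potassium ≥ 524, fiber ≥ 23, servings ≥ 0} — the optimum is at a vertex, using one or two foods.
brown rice only: max(524/138, 23/3) = 7.667 servings → $4.22.
strawberries only: max(524/204, 23/4) = 5.75 servings → $7.19.
chickpeas only: max(524/343, 23/7) = 3.286 servings → $1.97.
bell pepper only: max(524/284, 23/2) = 11.5 servings → $16.10.
brown rice + strawberries with both targets exact would need a negative amount; discard.
brown rice + chickpeas with both targets exact would need a negative amount; discard.
brown rice + bell pepper with both targets exact would need a negative amount; discard.
strawberries + chickpeas with both targets exact would need a negative amount; discard.
strawberries + bell pepper: intersection lies outside the first quadrant.
chickpeas + bell pepper with both targets exact would need a negative amount; discard.
So the least-cost plan costs $1.97.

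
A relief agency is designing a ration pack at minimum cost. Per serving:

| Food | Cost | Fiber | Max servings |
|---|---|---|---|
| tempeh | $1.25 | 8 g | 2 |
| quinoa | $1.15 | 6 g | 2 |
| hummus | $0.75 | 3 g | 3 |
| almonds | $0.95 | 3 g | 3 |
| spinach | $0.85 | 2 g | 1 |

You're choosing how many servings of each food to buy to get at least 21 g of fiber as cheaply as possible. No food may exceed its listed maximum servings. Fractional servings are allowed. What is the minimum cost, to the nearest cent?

$3.46

Cost per g of fiber: tempeh $0.1562, quinoa $0.1917, hummus $0.2500, almonds $0.3167, spinach $0.4250.
Take 2 servings of tempeh: +16.0 g fiber for $2.50 (total $2.50, still need 5.0 g).
Take 0.8333 servings of quinoa: +5.0 g fiber for $0.96 (total $3.46, still need 0.0 g).
Greedy by cheapest-per-g is optimal for a single linear constraint, so the minimum cost is $3.46.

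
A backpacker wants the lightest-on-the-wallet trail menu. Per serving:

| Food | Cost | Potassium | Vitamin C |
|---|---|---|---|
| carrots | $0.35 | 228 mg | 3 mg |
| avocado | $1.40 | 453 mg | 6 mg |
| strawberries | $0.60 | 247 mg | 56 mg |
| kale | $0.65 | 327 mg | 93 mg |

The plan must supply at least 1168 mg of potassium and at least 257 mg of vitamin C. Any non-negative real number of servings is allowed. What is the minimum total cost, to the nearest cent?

$2.20

Compare the cost at each extreme point of the feasible region.
carrots only: max(1168/228, 257/3) = 85.67 servings → $29.98.
avocado only: max(1168/453, 257/6) = 42.83 servings → $59.97.
strawberries only: max(1168/247, 257/56) = 4.729 servings → $2.84.
kale only: max(1168/327, 257/93) = 3.572 servings → $2.32.
carrots + avocado: intersection lies outside the first quadrant.
carrots + strawberries with both tight: 0.1604 servings and 4.581 servings → $2.80.
carrots + kale with both tight: 1.216 servings and 2.724 servings → $2.20.
avocado + strawberries with both tight: 0.08076 servings and 4.581 servings → $2.86.
avocado + kale with both tight: 0.6121 servings and 2.724 servings → $2.63.
strawberries + kale: the both-tight solution has a negative serving — not a feasible corner.
The minimum over all feasible corners is $2.20.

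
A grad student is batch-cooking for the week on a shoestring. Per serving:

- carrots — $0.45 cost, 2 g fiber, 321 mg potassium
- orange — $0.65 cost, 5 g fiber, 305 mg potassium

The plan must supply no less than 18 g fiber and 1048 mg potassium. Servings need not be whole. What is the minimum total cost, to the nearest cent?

Minimising a linear cost over {fiber ≥ 18, potassium ≥ 1048, servings ≥ 0} — the optimum is at a vertex, using one or two foods.
carrots only: max(18/2, 1048/321) = 9 servings → $4.05.
orange only: max(18/5, 1048/305) = 3.6 servings → $2.34.
carrots + orange: the both-tight solution has a negative serving — not a feasible corner.
The minimum over all feasible corners is $2.34.

$2.34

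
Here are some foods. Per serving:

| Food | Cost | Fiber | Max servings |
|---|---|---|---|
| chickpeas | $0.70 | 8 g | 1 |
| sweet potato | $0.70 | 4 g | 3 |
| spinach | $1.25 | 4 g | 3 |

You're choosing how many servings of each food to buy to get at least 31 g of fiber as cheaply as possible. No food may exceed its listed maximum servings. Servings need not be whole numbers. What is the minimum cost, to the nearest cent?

$6.24

Cost per g of fiber: chickpeas $0.0875, sweet potato $0.1750, spinach $0.3125.
Take 1 serving of chickpeas: +8.0 g fiber for $0.70 (total $0.70, still need 23.0 g).
Take 3 servings of sweet potato: +12.0 g fiber for $2.10 (total $2.80, still need 11.0 g).
Take 2.75 servings of spinach: +11.0 g fiber for $3.44 (total $6.24, still need 0.0 g).
Filling from the cheapest source first is optimal under one linear minimum: $6.24.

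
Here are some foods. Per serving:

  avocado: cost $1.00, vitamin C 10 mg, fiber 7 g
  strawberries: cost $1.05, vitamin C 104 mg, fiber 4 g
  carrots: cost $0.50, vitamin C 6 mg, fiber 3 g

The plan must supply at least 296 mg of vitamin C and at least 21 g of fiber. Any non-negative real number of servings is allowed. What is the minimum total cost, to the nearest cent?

$4.30

avocado only: max(296/10, 21/7) = 29.6 servings → $29.60.
strawberries only: max(296/104, 21/4) = 5.25 servings → $5.51.
carrots only: max(296/6, 21/3) = 49.33 servings → $24.67.
avocado + strawberries with both tight: 1.453 servings and 2.706 servings → $4.30.
avocado + carrots: intersection lies outside the first quadrant.
strawberries + carrots with both tight: 2.646 servings and 3.472 servings → $4.51.
The minimum over all feasible corners is $4.30.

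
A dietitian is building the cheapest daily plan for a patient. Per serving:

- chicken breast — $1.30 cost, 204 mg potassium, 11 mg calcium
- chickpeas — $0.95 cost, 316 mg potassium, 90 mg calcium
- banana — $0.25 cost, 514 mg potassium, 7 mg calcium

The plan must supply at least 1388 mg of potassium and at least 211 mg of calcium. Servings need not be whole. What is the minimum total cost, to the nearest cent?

$2.46

Minimising a linear cost over {potassium ≥ 1388, calcium ≥ 211, servings ≥ 0} — the optimum is at a vertex, using one or two foods.
chicken breast only: max(1388/204, 211/11) = 19.18 servings → $24.94.
chickpeas only: max(1388/316, 211/90) = 4.392 servings → $4.17.
banana only: max(1388/514, 211/7) = 30.14 servings → $7.54.
chicken breast + chickpeas with both tight: 3.913 servings and 1.866 servings → $6.86.
chicken breast + banana: intersection lies outside the first quadrant.
chickpeas + banana with both tight: 2.242 servings and 1.322 servings → $2.46.
Cheapest feasible corner: $2.46.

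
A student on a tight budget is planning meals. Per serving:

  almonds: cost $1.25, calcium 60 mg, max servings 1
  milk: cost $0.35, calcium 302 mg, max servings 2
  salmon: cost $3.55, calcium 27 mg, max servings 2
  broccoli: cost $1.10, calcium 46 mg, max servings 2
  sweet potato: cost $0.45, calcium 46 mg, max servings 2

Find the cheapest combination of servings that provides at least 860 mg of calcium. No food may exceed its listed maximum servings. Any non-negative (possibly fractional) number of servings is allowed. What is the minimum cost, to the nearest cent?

Cost per mg of calcium: milk $0.0012, sweet potato $0.0098, almonds $0.0208, broccoli $0.0239, salmon $0.1315.
Take 2 servings of milk: +604.0 mg calcium for $0.70 (total $0.70, still need 256.0 mg).
Take 2 servings of sweet potato: +92.0 mg calcium for $0.90 (total $1.60, still need 164.0 mg).
Take 1 serving of almonds: +60.0 mg calcium for $1.25 (total $2.85, still need 104.0 mg).
Take 2 servings of broccoli: +92.0 mg calcium for $2.20 (total $5.05, still need 12.0 mg).
Take 0.4444 servings of salmon: +12.0 mg calcium for $1.58 (total $6.63, still need 0.0 mg).
Greedy by cheapest-per-mg is optimal for a single linear constraint, so the minimum cost is $6.63.

$6.63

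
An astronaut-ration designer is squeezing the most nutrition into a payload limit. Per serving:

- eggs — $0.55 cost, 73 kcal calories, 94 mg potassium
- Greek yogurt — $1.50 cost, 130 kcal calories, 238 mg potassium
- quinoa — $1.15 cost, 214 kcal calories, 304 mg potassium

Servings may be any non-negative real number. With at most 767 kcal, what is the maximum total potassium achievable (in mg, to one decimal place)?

Potassium per kcal: Greek yogurt 1.831, quinoa 1.421, eggs 1.288.
With no serving limits, spend the whole calories allowance on Greek yogurt: 767 kcal / 130 kcal × 238 mg = 1404.2 mg.

1404.2 mg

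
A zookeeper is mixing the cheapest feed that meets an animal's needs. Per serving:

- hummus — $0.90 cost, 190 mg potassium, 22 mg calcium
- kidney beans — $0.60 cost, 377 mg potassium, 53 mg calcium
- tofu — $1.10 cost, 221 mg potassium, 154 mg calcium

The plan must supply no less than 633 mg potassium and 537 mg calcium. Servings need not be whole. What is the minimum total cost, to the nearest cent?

hummus only: max(633/190, 537/22) = 24.41 servings → $21.97.
kidney beans only: max(633/377, 537/53) = 10.13 servings → $6.08.
tofu only: max(633/221, 537/154) = 3.487 servings → $3.84.
hummus + kidney beans: the both-tight solution has a negative serving — not a feasible corner.
hummus + tofu: the both-tight solution has a negative serving — not a feasible corner.
kidney beans + tofu: intersection lies outside the first quadrant.
The minimum over all feasible corners is $3.84.

$3.84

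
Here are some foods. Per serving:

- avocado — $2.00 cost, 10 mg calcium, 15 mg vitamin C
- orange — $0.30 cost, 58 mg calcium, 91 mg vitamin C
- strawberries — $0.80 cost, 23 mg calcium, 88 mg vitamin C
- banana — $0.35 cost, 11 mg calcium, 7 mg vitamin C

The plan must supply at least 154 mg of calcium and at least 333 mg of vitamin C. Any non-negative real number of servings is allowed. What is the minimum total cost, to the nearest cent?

With two linear requirements the optimum uses one or two foods; enumerate the corners.
avocado only: max(154/10, 333/15) = 22.2 servings → $44.40.
orange only: max(154/58, 333/91) = 3.659 servings → $1.10.
strawberries only: max(154/23, 333/88) = 6.696 servings → $5.36.
banana only: max(154/11, 333/7) = 47.57 servings → $16.65.
avocado + orange with both targets exact would need a negative amount; discard.
avocado + strawberries with both tight: 11.01 servings and 1.907 servings → $23.56.
avocado + banana with both targets exact would need a negative amount; discard.
orange + strawberries with both tight: 1.957 servings and 1.76 servings → $2.00.
orange + banana: intersection lies outside the first quadrant.
strawberries + banana with both tight: 3.203 servings and 7.302 servings → $5.12.
Cheapest feasible corner: $1.10.

$1.10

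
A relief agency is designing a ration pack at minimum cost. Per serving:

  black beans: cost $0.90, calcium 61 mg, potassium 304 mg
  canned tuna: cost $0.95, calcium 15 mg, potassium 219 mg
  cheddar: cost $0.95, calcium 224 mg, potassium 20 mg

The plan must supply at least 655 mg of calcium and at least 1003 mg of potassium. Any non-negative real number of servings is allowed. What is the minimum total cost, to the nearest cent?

The cheapest plan sits at a corner of the feasible region — with two constraints it uses at most two foods.
black beans only: max(655/61, 1003/304) = 10.74 servings → $9.66.
canned tuna only: max(655/15, 1003/219) = 43.67 servings → $41.48.
cheddar only: max(655/224, 1003/20) = 50.15 servings → $47.64.
black beans + canned tuna with both targets exact would need a negative amount; discard.
black beans + cheddar with both tight: 3.164 servings and 2.063 servings → $4.81.
canned tuna + cheddar with both tight: 4.339 servings and 2.634 servings → $6.62.
So the least-cost plan costs $4.81.

$4.81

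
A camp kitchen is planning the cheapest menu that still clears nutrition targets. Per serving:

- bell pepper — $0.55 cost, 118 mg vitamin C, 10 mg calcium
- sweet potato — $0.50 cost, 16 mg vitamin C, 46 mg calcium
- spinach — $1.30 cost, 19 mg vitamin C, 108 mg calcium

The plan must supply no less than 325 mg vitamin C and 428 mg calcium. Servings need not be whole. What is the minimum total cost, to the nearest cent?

For a min-cost LP with two ≥-constraints, a basic feasible solution has at most two positive variables.
bell pepper only: max(325/118, 428/10) = 42.8 servings → $23.54.
sweet potato only: max(325/16, 428/46) = 20.31 servings → $10.16.
spinach only: max(325/19, 428/108) = 17.11 servings → $22.24.
bell pepper + sweet potato with both tight: 1.538 servings and 8.97 servings → $5.33.
bell pepper + spinach with both tight: 2.148 servings and 3.764 servings → $6.07.
sweet potato + spinach: intersection lies outside the first quadrant.
Cheapest feasible corner: $5.33.

$5.33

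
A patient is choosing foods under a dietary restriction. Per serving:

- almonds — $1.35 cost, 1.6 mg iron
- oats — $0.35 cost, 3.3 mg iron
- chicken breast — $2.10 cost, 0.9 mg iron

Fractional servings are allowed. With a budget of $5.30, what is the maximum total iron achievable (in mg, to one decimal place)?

Iron per dollar: oats 9.429, almonds 1.185, chicken breast 0.4286.
With no serving limits, spend the whole cost allowance on oats: $5.30 / $0.35 × 3.3 mg = 50.0 mg.

50.0 mg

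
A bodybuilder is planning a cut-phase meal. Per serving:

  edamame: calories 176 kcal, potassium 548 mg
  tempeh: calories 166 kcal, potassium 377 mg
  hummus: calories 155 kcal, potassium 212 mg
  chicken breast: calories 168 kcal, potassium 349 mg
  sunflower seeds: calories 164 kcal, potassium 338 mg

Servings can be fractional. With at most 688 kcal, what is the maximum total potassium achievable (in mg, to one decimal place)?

2142.2 mg

Potassium per kcal: edamame 3.114, tempeh 2.271, chicken breast 2.077, sunflower seeds 2.061, hummus 1.368.
With no serving limits, spend the whole calories allowance on edamame: 688 kcal / 176 kcal × 548 mg = 2142.2 mg.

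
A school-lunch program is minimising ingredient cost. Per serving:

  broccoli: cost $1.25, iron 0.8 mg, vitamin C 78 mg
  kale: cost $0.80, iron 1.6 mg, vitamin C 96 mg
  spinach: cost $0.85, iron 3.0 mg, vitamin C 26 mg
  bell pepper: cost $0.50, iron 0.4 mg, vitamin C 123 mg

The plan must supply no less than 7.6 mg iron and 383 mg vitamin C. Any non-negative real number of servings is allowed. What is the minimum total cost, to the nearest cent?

Two binding constraints pin down two serving amounts, so the optimal mix uses at most two foods. The candidates are each food alone (scaled to the tighter of iron/vitamin C) and each pair with both constraints tight.
broccoli only: max(7.6/0.8, 383/78) = 9.5 servings → $11.88.
kale only: max(7.6/1.6, 383/96) = 4.75 servings → $3.80.
spinach only: max(7.6/3.0, 383/26) = 14.73 servings → $12.52.
bell pepper only: max(7.6/0.4, 383/123) = 19 servings → $9.50.
broccoli + kale: the both-tight solution has a negative serving — not a feasible corner.
broccoli + spinach with both tight: 4.462 servings and 1.343 servings → $6.72.
broccoli + bell pepper with both targets exact would need a negative amount; discard.
kale + spinach with both tight: 3.861 servings and 0.474 servings → $3.49.
kale + bell pepper with both targets exact would need a negative amount; discard.
spinach + bell pepper with both tight: 2.18 servings and 2.653 servings → $3.18.
The minimum over all feasible corners is $3.18.

$3.18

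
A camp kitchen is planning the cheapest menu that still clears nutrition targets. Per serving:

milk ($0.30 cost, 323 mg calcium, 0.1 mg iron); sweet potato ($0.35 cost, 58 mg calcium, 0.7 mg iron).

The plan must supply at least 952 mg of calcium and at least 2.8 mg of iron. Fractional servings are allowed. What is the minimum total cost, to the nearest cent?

$1.97

milk only: max(952/323, 2.8/0.1) = 28 servings → $8.40.
sweet potato only: max(952/58, 2.8/0.7) = 16.41 servings → $5.74.
milk + sweet potato with both tight: 2.288 servings and 3.673 servings → $1.97.
Cheapest feasible corner: $1.97.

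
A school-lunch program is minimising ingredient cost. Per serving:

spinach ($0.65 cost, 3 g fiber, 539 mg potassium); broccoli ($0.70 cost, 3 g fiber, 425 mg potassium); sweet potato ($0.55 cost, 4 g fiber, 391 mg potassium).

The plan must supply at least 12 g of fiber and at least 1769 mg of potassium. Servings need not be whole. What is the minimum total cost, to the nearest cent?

$2.23

At the optimum either one food covers both requirements or two foods hit both targets exactly; no other combination can be cheaper.
spinach only: max(12/3, 1769/539) = 4 servings → $2.60.
broccoli only: max(12/3, 1769/425) = 4.162 servings → $2.91.
sweet potato only: max(12/4, 1769/391) = 4.524 servings → $2.49.
spinach + broccoli with both tight: 0.6053 servings and 3.395 servings → $2.77.
spinach + sweet potato with both tight: 2.425 servings and 1.181 servings → $2.23.
broccoli + sweet potato: intersection lies outside the first quadrant.
The minimum over all feasible corners is $2.23.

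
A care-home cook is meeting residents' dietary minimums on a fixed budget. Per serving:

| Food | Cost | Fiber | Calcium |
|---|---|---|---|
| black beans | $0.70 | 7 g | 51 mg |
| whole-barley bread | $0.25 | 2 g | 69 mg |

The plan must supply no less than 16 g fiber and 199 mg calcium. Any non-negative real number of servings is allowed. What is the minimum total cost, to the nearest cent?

Compare the cost at each extreme point of the feasible region.
black beans only: max(16/7, 199/51) = 3.902 servings → $2.73.
whole-barley bread only: max(16/2, 199/69) = 8 servings → $2.00.
black beans + whole-barley bread with both tight: 1.853 servings and 1.514 servings → $1.68.
So the least-cost plan costs $1.68.

$1.68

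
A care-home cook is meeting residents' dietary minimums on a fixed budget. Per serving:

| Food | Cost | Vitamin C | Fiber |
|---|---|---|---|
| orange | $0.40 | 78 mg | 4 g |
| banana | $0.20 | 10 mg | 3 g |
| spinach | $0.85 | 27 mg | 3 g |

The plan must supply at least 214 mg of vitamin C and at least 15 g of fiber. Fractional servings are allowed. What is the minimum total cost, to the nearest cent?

$1.34

orange only: max(214/78, 15/4) = 3.75 servings → $1.50.
banana only: max(214/10, 15/3) = 21.4 servings → $4.28.
spinach only: max(214/27, 15/3) = 7.926 servings → $6.74.
orange + banana with both tight: 2.536 servings and 1.619 servings → $1.34.
orange + spinach with both tight: 1.881 servings and 2.492 servings → $2.87.
banana + spinach: the both-tight solution has a negative serving — not a feasible corner.
So the least-cost plan costs $1.34.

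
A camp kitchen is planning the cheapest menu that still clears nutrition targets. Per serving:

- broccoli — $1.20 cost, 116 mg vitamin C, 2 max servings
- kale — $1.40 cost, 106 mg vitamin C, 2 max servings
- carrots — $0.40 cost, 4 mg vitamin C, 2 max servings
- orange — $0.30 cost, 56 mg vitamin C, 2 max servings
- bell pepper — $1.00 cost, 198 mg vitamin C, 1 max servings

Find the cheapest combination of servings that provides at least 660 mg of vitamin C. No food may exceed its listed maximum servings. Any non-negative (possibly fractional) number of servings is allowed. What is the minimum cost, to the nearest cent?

$5.56

Cost per mg of vitamin C: bell pepper $0.0051, orange $0.0054, broccoli $0.0103, kale $0.0132, carrots $0.1000.
Take 1 serving of bell pepper: +198.0 mg vitamin C for $1.00 (total $1.00, still need 462.0 mg).
Take 2 servings of orange: +112.0 mg vitamin C for $0.60 (total $1.60, still need 350.0 mg).
Take 2 servings of broccoli: +232.0 mg vitamin C for $2.40 (total $4.00, still need 118.0 mg).
Take 1.113 servings of kale: +118.0 mg vitamin C for $1.56 (total $5.56, still need 0.0 mg).
Greedy by cheapest-per-mg is optimal for a single linear constraint, so the minimum cost is $5.56.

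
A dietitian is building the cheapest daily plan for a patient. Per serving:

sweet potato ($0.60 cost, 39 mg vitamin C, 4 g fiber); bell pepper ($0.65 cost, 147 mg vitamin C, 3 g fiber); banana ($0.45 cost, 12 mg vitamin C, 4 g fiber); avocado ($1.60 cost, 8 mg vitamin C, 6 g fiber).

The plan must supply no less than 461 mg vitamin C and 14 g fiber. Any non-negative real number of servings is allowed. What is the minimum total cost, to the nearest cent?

An LP optimum is at a vertex; with two nutrient constraints at most two foods are used. Check each candidate.
sweet potato only: max(461/39, 14/4) = 11.82 servings → $7.09.
bell pepper only: max(461/147, 14/3) = 4.667 servings → $3.03.
banana only: max(461/12, 14/4) = 38.42 servings → $17.29.
avocado only: max(461/8, 14/6) = 57.62 servings → $92.20.
sweet potato + bell pepper with both tight: 1.433 servings and 2.756 servings → $2.65.
sweet potato + banana: intersection lies outside the first quadrant.
sweet potato + avocado with both targets exact would need a negative amount; discard.
bell pepper + banana with both tight: 3.036 servings and 1.223 servings → $2.52.
bell pepper + avocado with both tight: 3.093 servings and 0.7867 servings → $3.27.
banana + avocado: intersection lies outside the first quadrant.
So the least-cost plan costs $2.52.

$2.52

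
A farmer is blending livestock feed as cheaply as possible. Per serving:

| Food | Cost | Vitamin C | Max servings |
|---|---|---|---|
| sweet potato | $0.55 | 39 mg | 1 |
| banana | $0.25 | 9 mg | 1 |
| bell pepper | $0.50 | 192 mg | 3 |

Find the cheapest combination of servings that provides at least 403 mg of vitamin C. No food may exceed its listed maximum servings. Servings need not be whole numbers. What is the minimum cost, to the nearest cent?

Cost per mg of vitamin C: bell pepper $0.0026, sweet potato $0.0141, banana $0.0278.
Take 2.099 servings of bell pepper: +403.0 mg vitamin C for $1.05 (total $1.05, still need 0.0 mg).
Filling from the cheapest source first is optimal under one linear minimum: $1.05.

$1.05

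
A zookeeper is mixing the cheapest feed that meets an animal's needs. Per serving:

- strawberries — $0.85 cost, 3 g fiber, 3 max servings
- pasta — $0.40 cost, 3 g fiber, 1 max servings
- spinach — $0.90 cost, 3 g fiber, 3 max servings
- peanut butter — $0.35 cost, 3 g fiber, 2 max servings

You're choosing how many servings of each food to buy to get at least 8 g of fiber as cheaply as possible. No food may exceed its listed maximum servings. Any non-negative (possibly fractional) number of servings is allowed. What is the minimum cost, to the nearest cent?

$0.97

Cost per g of fiber: peanut butter $0.1167, pasta $0.1333, strawberries $0.2833, spinach $0.3000.
Take 2 servings of peanut butter: +6.0 g fiber for $0.70 (total $0.70, still need 2.0 g).
Take 0.6667 servings of pasta: +2.0 g fiber for $0.27 (total $0.97, still need 0.0 g).
Filling from the cheapest source first is optimal under one linear minimum: $0.97.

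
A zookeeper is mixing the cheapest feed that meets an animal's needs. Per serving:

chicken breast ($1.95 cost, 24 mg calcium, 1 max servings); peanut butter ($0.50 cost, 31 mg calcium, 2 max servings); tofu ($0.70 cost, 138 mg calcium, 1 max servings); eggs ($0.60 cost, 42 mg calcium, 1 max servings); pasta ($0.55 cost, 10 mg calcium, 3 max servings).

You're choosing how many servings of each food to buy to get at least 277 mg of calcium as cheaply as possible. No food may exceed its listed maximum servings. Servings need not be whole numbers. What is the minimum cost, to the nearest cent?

$4.36

Cost per mg of calcium: tofu $0.0051, eggs $0.0143, peanut butter $0.0161, pasta $0.0550, chicken breast $0.0813.
Take 1 serving of tofu: +138.0 mg calcium for $0.70 (total $0.70, still need 139.0 mg).
Take 1 serving of eggs: +42.0 mg calcium for $0.60 (total $1.30, still need 97.0 mg).
Take 2 servings of peanut butter: +62.0 mg calcium for $1.00 (total $2.30, still need 35.0 mg).
Take 3 servings of pasta: +30.0 mg calcium for $1.65 (total $3.95, still need 5.0 mg).
Take 0.2083 servings of chicken breast: +5.0 mg calcium for $0.41 (total $4.36, still need 0.0 mg).
Filling from the cheapest source first is optimal under one linear minimum: $4.36.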